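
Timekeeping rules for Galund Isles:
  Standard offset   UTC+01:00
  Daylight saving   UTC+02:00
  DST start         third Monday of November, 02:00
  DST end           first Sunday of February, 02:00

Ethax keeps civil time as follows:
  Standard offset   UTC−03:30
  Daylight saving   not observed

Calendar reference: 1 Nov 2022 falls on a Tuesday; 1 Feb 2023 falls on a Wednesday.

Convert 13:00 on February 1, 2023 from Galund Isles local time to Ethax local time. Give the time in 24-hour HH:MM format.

07:30

1 November 2022 is a Tuesday, so the first Monday is November 7 and the third is November 21.
1 February 2023 is a Wednesday, so the first Sunday is February 5.
February 1, 2023 lies within the daylight-saving period (21 November 2022 – 5 February 2023), so Galund Isles is on daylight time, UTC+02:00.
13:00 Galund Isles − 2h = 11:00 UTC.
Ethax has no daylight saving, so its offset is UTC−03:30 year-round.
11:00 UTC − 3h30m = 07:30 Ethax.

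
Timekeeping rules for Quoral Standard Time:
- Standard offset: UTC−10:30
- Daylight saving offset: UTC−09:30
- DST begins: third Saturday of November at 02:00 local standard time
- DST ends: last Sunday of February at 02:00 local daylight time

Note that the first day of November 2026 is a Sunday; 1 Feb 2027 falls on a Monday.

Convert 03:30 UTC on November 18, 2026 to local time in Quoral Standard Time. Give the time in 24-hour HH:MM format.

1 November 2026 is a Sunday, so the first Saturday is November 7 and the third is November 21.
1 February 2027 is a Monday, so Sundays fall on 7, 14, 21, 28; the last is February 28.
At the standard offset (UTC−10:30), 03:30 UTC − 10h30m = 17:00 Quoral Standard Time standard time (rolling into the previous day, 17 November 2026).
Daylight saving runs 21 November 2026 – 28 February 2027; the standard-time date in Quoral Standard Time, November 17, 2026, is outside that window, so Quoral Standard Time is on standard time at UTC−10:30.
03:30 UTC − 10h30m = 17:00 local (rolling into the previous day, 17 November 2026).

17:00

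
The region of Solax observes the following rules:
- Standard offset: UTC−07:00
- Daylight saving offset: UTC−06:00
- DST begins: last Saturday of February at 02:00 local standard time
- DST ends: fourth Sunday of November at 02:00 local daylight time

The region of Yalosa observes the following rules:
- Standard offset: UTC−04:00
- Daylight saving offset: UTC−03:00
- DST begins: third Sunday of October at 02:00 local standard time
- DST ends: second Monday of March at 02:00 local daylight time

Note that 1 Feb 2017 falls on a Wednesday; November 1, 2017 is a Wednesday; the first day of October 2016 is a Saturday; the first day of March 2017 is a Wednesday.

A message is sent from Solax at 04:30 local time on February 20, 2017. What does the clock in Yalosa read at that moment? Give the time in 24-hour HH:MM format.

08:30

1 February 2017 is a Wednesday, so Saturdays fall on 4, 11, 18, 25; the last is February 25.
1 November 2017 is a Wednesday, so the first Sunday is November 5 and the fourth is November 26.
Daylight saving runs 25 February – 26 November; February 20, 2017 is outside that window, so Solax is on standard time at UTC−07:00.
04:30 Solax + 7h = 11:30 UTC.
1 October 2016 is a Saturday, so the first Sunday is October 2 and the third is October 16.
1 March 2017 is a Wednesday, so the first Monday is March 6 and the second is March 13.
At the standard offset (UTC−04:00), 11:30 UTC − 4h = 07:30 Yalosa standard time.
Daylight saving runs 16 October 2016 – 13 March 2017; the standard-time date in Yalosa, February 20, 2017, is inside that window, so Yalosa is at UTC−03:00.
11:30 UTC − 3h = 08:30 Yalosa.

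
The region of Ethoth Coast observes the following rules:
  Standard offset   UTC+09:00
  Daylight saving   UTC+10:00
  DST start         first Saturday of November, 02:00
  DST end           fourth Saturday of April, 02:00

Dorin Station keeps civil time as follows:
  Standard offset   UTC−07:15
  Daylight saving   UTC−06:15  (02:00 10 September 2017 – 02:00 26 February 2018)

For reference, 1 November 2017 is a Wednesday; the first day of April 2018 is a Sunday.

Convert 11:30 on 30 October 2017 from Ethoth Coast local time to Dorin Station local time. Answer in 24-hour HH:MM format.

20:15

1 November 2017 is a Wednesday, so the first Saturday is November 4.
1 April 2018 is a Sunday, so the first Saturday is April 7 and the fourth is April 28.
30 October 2017 does not fall between 4 November 2017 and 28 April 2018, so daylight saving is not in effect and Ethoth Coast is at UTC+09:00.
11:30 Ethoth Coast − 9h = 02:30 UTC.
At the standard offset (UTC−07:15), 02:30 UTC − 7h15m = 19:15 Dorin Station standard time (rolling into the previous day, 29 October 2017).
The standard-time date in Dorin Station, 29 October 2017, lies within the daylight-saving period (10 September 2017 – 26 February 2018), so Dorin Station is on daylight time, UTC−06:15.
02:30 UTC − 6h15m = 20:15 Dorin Station (rolling into the previous day, 29 October 2017).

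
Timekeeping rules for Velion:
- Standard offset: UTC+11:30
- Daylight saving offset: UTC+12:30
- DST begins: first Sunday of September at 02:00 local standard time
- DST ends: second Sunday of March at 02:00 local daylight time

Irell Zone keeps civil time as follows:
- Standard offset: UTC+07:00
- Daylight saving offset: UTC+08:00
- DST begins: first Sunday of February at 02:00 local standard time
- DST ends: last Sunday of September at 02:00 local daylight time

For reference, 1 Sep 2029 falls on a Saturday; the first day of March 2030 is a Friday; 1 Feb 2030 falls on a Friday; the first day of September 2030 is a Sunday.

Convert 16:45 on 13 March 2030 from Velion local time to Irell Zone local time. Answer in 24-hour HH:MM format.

13:15

1 September 2029 is a Saturday, so the first Sunday is September 2.
1 March 2030 is a Friday, so the first Sunday is March 3 and the second is March 10.
13 March 2030 is outside the daylight-saving period (2 September 2029 – 10 March 2030), so Velion is on standard time, UTC+11:30.
16:45 Velion − 11h30m = 05:15 UTC.
1 February 2030 is a Friday, so the first Sunday is February 3.
1 September 2030 is a Sunday, so Sundays fall on 1, 8, 15, 22, 29; the last is September 29.
At the standard offset (UTC+07:00), 05:15 UTC + 7h = 12:15 Irell Zone standard time.
Daylight saving runs 3 February – 29 September; the standard-time date in Irell Zone, 13 March 2030, is inside that window, so Irell Zone is at UTC+08:00.
05:15 UTC + 8h = 13:15 Irell Zone.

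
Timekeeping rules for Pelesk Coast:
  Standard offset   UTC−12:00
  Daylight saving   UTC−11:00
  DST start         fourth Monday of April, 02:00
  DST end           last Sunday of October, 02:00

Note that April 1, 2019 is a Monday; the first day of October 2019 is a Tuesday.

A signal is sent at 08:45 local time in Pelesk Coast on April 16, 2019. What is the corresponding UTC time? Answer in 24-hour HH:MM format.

1 April 2019 is a Monday, so the first Monday is April 1 and the fourth is April 22.
1 October 2019 is a Tuesday, so Sundays fall on 6, 13, 20, 27; the last is October 27.
April 16, 2019 is outside the daylight-saving period (22 April – 27 October), so Pelesk Coast is on standard time, UTC−12:00.
08:45 local + 12h = 20:45 UTC.

20:45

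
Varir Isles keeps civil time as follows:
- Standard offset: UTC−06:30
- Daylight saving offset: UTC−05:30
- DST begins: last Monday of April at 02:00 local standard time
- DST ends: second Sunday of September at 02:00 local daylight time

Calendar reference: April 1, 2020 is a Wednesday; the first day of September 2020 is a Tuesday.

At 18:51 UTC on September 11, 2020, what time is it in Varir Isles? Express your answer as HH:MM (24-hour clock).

13:21

1 April 2020 is a Wednesday, so Mondays fall on 6, 13, 20, 27; the last is April 27.
1 September 2020 is a Tuesday, so the first Sunday is September 6 and the second is September 13.
At the standard offset (UTC−06:30), 18:51 UTC − 6h30m = 12:21 Varir Isles standard time.
The standard-time date in Varir Isles, September 11, 2020, falls between 27 April and 13 September, so daylight saving is in effect and Varir Isles is at UTC−05:30.
18:51 UTC − 5h30m = 13:21 local.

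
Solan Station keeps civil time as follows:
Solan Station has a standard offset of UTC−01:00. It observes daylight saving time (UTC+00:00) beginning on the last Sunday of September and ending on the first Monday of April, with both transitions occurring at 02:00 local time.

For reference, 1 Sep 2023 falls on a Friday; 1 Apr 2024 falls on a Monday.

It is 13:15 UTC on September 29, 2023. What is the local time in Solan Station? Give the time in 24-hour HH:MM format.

13:15

1 September 2023 is a Friday, so Sundays fall on 3, 10, 17, 24; the last is September 24.
1 April 2024 is a Monday, so the first Monday is April 1.
At the standard offset (UTC−01:00), 13:15 UTC − 1h = 12:15 Solan Station standard time.
Daylight saving runs 24 September 2023 – 1 April 2024; the standard-time date in Solan Station, September 29, 2023, is inside that window, so Solan Station is at UTC+00:00.
13:15 UTC + 0h = 13:15 local.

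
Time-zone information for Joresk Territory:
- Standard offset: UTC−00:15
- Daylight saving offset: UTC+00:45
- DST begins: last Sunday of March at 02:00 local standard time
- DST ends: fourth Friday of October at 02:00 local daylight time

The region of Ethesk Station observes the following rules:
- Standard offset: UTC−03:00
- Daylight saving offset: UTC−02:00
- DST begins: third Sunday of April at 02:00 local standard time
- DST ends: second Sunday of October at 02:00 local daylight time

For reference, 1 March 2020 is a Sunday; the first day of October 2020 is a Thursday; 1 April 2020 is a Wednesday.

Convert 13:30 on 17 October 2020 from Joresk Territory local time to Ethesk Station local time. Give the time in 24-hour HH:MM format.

1 March 2020 is a Sunday, so Sundays fall on 1, 8, 15, 22, 29; the last is March 29.
1 October 2020 is a Thursday, so the first Friday is October 2 and the fourth is October 23.
17 October 2020 lies within the daylight-saving period (29 March – 23 October), so Joresk Territory is on daylight time, UTC+00:45.
13:30 Joresk Territory − 0h45m = 12:45 UTC.
1 April 2020 is a Wednesday, so the first Sunday is April 5 and the third is April 19.
1 October 2020 is a Thursday, so the first Sunday is October 4 and the second is October 11.
At the standard offset (UTC−03:00), 12:45 UTC − 3h = 09:45 Ethesk Station standard time.
Daylight saving runs 19 April – 11 October; the standard-time date in Ethesk Station, 17 October 2020, is outside that window, so Ethesk Station is on standard time at UTC−03:00.
12:45 UTC − 3h = 09:45 Ethesk Station.

09:45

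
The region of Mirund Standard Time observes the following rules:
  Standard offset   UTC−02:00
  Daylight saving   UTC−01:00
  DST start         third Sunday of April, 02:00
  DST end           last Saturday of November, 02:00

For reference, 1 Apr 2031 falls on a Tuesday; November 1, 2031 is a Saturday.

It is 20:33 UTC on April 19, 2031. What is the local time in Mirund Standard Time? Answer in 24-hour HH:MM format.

18:33

1 April 2031 is a Tuesday, so the first Sunday is April 6 and the third is April 20.
1 November 2031 is a Saturday, so Saturdays fall on 1, 8, 15, 22, 29; the last is November 29.
At the standard offset (UTC−02:00), 20:33 UTC − 2h = 18:33 Mirund Standard Time standard time.
The standard-time date in Mirund Standard Time, April 19, 2031, is outside the daylight-saving period (20 April – 29 November), so Mirund Standard Time is on standard time, UTC−02:00.
20:33 UTC − 2h = 18:33 local.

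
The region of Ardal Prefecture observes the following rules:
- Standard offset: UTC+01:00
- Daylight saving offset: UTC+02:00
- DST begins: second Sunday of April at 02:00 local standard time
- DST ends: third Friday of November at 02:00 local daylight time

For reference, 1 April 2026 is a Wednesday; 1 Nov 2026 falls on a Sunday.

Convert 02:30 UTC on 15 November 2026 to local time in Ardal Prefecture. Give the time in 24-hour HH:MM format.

04:30

1 April 2026 is a Wednesday, so the first Sunday is April 5 and the second is April 12.
1 November 2026 is a Sunday, so the first Friday is November 6 and the third is November 20.
At the standard offset (UTC+01:00), 02:30 UTC + 1h = 03:30 Ardal Prefecture standard time.
Daylight saving runs 12 April – 20 November; the standard-time date in Ardal Prefecture, 15 November 2026, is inside that window, so Ardal Prefecture is at UTC+02:00.
02:30 UTC + 2h = 04:30 local.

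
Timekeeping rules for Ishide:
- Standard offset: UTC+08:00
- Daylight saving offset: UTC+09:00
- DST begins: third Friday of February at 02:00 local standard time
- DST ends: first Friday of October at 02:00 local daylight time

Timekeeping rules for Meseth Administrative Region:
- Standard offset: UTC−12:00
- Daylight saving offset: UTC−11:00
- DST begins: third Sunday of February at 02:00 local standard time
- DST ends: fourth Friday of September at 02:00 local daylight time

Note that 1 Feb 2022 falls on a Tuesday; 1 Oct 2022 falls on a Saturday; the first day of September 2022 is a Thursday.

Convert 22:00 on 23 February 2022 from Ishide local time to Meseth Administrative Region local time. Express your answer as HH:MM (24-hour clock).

1 February 2022 is a Tuesday, so the first Friday is February 4 and the third is February 18.
1 October 2022 is a Saturday, so the first Friday is October 7.
23 February 2022 lies within the daylight-saving period (18 February – 7 October), so Ishide is on daylight time, UTC+09:00.
22:00 Ishide − 9h = 13:00 UTC.
1 February 2022 is a Tuesday, so the first Sunday is February 6 and the third is February 20.
1 September 2022 is a Thursday, so the first Friday is September 2 and the fourth is September 23.
At the standard offset (UTC−12:00), 13:00 UTC − 12h = 01:00 Meseth Administrative Region standard time.
The standard-time date in Meseth Administrative Region, 23 February 2022, lies within the daylight-saving period (20 February – 23 September), so Meseth Administrative Region is on daylight time, UTC−11:00.
13:00 UTC − 11h = 02:00 Meseth Administrative Region.

02:00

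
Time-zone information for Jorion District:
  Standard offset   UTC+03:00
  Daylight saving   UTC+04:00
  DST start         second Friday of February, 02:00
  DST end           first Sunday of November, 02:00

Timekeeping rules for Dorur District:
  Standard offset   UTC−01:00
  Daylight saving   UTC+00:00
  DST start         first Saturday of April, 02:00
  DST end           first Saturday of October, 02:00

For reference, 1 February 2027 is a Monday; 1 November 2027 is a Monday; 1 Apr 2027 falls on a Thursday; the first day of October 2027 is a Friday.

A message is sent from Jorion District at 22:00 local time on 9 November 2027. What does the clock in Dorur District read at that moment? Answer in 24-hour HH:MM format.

1 February 2027 is a Monday, so the first Friday is February 5 and the second is February 12.
1 November 2027 is a Monday, so the first Sunday is November 7.
9 November 2027 does not fall between 12 February and 7 November, so daylight saving is not in effect and Jorion District is at UTC+03:00.
22:00 Jorion District − 3h = 19:00 UTC.
1 April 2027 is a Thursday, so the first Saturday is April 3.
1 October 2027 is a Friday, so the first Saturday is October 2.
At the standard offset (UTC−01:00), 19:00 UTC − 1h = 18:00 Dorur District standard time.
Daylight saving runs 3 April – 2 October; the standard-time date in Dorur District, 9 November 2027, is outside that window, so Dorur District is on standard time at UTC−01:00.
19:00 UTC − 1h = 18:00 Dorur District.

18:00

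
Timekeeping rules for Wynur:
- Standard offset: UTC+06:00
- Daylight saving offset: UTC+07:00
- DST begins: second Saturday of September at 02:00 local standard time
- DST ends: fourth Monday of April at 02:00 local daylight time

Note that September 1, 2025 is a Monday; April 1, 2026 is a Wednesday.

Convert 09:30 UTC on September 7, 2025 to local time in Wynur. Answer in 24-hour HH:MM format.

15:30

1 September 2025 is a Monday, so the first Saturday is September 6 and the second is September 13.
1 April 2026 is a Wednesday, so the first Monday is April 6 and the fourth is April 27.
At the standard offset (UTC+06:00), 09:30 UTC + 6h = 15:30 Wynur standard time.
The standard-time date in Wynur, September 7, 2025, does not fall between 13 September 2025 and 27 April 2026, so daylight saving is not in effect and Wynur is at UTC+06:00.
09:30 UTC + 6h = 15:30 local.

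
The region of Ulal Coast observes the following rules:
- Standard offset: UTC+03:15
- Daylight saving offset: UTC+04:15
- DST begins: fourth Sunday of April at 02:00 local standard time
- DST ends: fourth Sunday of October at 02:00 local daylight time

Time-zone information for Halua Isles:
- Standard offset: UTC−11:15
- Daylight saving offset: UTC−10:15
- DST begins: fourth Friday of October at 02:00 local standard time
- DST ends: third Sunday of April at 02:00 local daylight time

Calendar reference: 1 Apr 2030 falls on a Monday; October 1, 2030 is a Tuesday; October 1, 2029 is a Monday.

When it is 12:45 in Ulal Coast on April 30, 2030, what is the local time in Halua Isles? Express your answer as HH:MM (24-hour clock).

21:15

1 April 2030 is a Monday, so the first Sunday is April 7 and the fourth is April 28.
1 October 2030 is a Tuesday, so the first Sunday is October 6 and the fourth is October 27.
Daylight saving runs 28 April – 27 October; April 30, 2030 is inside that window, so Ulal Coast is at UTC+04:15.
12:45 Ulal Coast − 4h15m = 08:30 UTC.
1 October 2029 is a Monday, so the first Friday is October 5 and the fourth is October 26.
1 April 2030 is a Monday, so the first Sunday is April 7 and the third is April 21.
At the standard offset (UTC−11:15), 08:30 UTC − 11h15m = 21:15 Halua Isles standard time (rolling into the previous day, 29 April 2030).
Daylight saving runs 26 October 2029 – 21 April 2030; the standard-time date in Halua Isles, April 29, 2030, is outside that window, so Halua Isles is on standard time at UTC−11:15.
08:30 UTC − 11h15m = 21:15 Halua Isles (rolling into the previous day, 29 April 2030).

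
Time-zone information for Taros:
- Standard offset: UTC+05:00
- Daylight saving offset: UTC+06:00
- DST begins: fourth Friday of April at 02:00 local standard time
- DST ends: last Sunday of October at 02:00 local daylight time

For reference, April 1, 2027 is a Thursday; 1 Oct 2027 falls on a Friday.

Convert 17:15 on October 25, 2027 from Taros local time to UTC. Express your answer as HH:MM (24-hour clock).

11:15

1 April 2027 is a Thursday, so the first Friday is April 2 and the fourth is April 23.
1 October 2027 is a Friday, so Sundays fall on 3, 10, 17, 24, 31; the last is October 31.
Daylight saving runs 23 April – 31 October; October 25, 2027 is inside that window, so Taros is at UTC+06:00.
17:15 local − 6h = 11:15 UTC.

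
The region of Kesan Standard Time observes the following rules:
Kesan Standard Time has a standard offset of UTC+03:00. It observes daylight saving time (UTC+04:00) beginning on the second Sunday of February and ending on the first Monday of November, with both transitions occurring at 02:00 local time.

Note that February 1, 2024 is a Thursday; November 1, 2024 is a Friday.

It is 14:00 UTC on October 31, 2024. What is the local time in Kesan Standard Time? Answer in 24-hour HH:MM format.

18:00

1 February 2024 is a Thursday, so the first Sunday is February 4 and the second is February 11.
1 November 2024 is a Friday, so the first Monday is November 4.
At the standard offset (UTC+03:00), 14:00 UTC + 3h = 17:00 Kesan Standard Time standard time.
The standard-time date in Kesan Standard Time, October 31, 2024, falls between 11 February and 4 November, so daylight saving is in effect and Kesan Standard Time is at UTC+04:00.
14:00 UTC + 4h = 18:00 local.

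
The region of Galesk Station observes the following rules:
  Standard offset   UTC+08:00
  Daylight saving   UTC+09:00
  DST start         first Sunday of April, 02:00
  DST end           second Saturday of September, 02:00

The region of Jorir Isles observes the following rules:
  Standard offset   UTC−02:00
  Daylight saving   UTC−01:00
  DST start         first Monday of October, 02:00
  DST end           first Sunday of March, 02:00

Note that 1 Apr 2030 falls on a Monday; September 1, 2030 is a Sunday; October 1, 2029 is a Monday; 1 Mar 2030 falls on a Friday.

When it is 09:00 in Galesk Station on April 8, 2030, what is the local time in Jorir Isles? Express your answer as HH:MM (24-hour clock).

22:00

1 April 2030 is a Monday, so the first Sunday is April 7.
1 September 2030 is a Sunday, so the first Saturday is September 7 and the second is September 14.
April 8, 2030 lies within the daylight-saving period (7 April – 14 September), so Galesk Station is on daylight time, UTC+09:00.
09:00 Galesk Station − 9h = 00:00 UTC.
1 October 2029 is a Monday, so the first Monday is October 1.
1 March 2030 is a Friday, so the first Sunday is March 3.
At the standard offset (UTC−02:00), 00:00 UTC − 2h = 22:00 Jorir Isles standard time (rolling into the previous day, 7 April 2030).
The standard-time date in Jorir Isles, April 7, 2030, does not fall between 1 October 2029 and 3 March 2030, so daylight saving is not in effect and Jorir Isles is at UTC−02:00.
00:00 UTC − 2h = 22:00 Jorir Isles (rolling into the previous day, 7 April 2030).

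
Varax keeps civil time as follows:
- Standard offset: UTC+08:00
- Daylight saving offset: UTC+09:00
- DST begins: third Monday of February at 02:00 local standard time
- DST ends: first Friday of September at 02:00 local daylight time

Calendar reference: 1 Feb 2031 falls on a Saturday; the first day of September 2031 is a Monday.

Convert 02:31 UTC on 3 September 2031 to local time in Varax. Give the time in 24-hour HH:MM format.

1 February 2031 is a Saturday, so the first Monday is February 3 and the third is February 17.
1 September 2031 is a Monday, so the first Friday is September 5.
At the standard offset (UTC+08:00), 02:31 UTC + 8h = 10:31 Varax standard time.
The standard-time date in Varax, 3 September 2031, falls between 17 February and 5 September, so daylight saving is in effect and Varax is at UTC+09:00.
02:31 UTC + 9h = 11:31 local.

11:31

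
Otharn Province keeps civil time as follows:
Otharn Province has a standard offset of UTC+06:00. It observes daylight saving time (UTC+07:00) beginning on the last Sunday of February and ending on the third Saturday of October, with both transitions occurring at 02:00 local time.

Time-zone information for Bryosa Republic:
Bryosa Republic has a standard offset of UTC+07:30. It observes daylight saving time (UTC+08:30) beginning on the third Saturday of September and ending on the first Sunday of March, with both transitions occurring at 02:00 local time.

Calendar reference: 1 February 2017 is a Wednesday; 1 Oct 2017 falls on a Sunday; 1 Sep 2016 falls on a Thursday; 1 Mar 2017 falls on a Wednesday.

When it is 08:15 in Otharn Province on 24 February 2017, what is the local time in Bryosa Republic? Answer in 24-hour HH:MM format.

10:45

1 February 2017 is a Wednesday, so Sundays fall on 5, 12, 19, 26; the last is February 26.
1 October 2017 is a Sunday, so the first Saturday is October 7 and the third is October 21.
24 February 2017 is outside the daylight-saving period (26 February – 21 October), so Otharn Province is on standard time, UTC+06:00.
08:15 Otharn Province − 6h = 02:15 UTC.
1 September 2016 is a Thursday, so the first Saturday is September 3 and the third is September 17.
1 March 2017 is a Wednesday, so the first Sunday is March 5.
At the standard offset (UTC+07:30), 02:15 UTC + 7h30m = 09:45 Bryosa Republic standard time.
The standard-time date in Bryosa Republic, 24 February 2017, lies within the daylight-saving period (17 September 2016 – 5 March 2017), so Bryosa Republic is on daylight time, UTC+08:30.
02:15 UTC + 8h30m = 10:45 Bryosa Republic.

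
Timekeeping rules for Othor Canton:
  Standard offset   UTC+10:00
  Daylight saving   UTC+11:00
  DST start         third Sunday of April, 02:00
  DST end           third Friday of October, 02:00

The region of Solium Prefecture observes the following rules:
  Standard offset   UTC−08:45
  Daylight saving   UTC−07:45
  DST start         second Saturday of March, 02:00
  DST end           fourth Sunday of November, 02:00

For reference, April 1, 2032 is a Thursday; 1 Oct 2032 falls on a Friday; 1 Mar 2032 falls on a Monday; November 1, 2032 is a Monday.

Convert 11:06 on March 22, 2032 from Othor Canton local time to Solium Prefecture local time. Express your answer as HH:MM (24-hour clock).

1 April 2032 is a Thursday, so the first Sunday is April 4 and the third is April 18.
1 October 2032 is a Friday, so the first Friday is October 1 and the third is October 15.
March 22, 2032 is outside the daylight-saving period (18 April – 15 October), so Othor Canton is on standard time, UTC+10:00.
11:06 Othor Canton − 10h = 01:06 UTC.
1 March 2032 is a Monday, so the first Saturday is March 6 and the second is March 13.
1 November 2032 is a Monday, so the first Sunday is November 7 and the fourth is November 28.
At the standard offset (UTC−08:45), 01:06 UTC − 8h45m = 16:21 Solium Prefecture standard time (rolling into the previous day, 21 March 2032).
The standard-time date in Solium Prefecture, March 21, 2032, lies within the daylight-saving period (13 March – 28 November), so Solium Prefecture is on daylight time, UTC−07:45.
01:06 UTC − 7h45m = 17:21 Solium Prefecture (rolling into the previous day, 21 March 2032).

17:21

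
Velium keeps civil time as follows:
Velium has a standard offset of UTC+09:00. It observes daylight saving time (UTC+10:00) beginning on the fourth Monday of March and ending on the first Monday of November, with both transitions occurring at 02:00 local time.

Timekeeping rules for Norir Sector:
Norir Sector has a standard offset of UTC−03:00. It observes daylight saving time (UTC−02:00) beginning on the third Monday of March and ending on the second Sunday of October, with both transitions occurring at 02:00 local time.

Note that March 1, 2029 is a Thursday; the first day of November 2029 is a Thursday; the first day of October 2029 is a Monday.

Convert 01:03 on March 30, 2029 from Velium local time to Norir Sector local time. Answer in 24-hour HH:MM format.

1 March 2029 is a Thursday, so the first Monday is March 5 and the fourth is March 26.
1 November 2029 is a Thursday, so the first Monday is November 5.
March 30, 2029 lies within the daylight-saving period (26 March – 5 November), so Velium is on daylight time, UTC+10:00.
01:03 Velium − 10h = 15:03 UTC (rolling into the previous day, 29 March 2029).
1 March 2029 is a Thursday, so the first Monday is March 5 and the third is March 19.
1 October 2029 is a Monday, so the first Sunday is October 7 and the second is October 14.
At the standard offset (UTC−03:00), 15:03 UTC − 3h = 12:03 Norir Sector standard time.
The standard-time date in Norir Sector, March 29, 2029, lies within the daylight-saving period (19 March – 14 October), so Norir Sector is on daylight time, UTC−02:00.
15:03 UTC − 2h = 13:03 Norir Sector.

13:03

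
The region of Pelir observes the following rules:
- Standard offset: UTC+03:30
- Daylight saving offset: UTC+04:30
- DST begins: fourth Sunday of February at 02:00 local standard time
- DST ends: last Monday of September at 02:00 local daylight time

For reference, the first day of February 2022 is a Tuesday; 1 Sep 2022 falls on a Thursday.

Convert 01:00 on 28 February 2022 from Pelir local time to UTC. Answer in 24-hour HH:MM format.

1 February 2022 is a Tuesday, so the first Sunday is February 6 and the fourth is February 27.
1 September 2022 is a Thursday, so Mondays fall on 5, 12, 19, 26; the last is September 26.
28 February 2022 falls between 27 February and 26 September, so daylight saving is in effect and Pelir is at UTC+04:30.
01:00 local − 4h30m = 20:30 UTC (rolling into the previous day, 27 February 2022).

20:30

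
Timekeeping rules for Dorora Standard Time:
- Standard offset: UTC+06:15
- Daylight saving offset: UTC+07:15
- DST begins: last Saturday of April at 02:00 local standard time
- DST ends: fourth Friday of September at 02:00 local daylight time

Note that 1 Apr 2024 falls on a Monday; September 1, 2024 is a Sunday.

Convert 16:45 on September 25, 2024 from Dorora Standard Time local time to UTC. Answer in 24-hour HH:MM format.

1 April 2024 is a Monday, so Saturdays fall on 6, 13, 20, 27; the last is April 27.
1 September 2024 is a Sunday, so the first Friday is September 6 and the fourth is September 27.
September 25, 2024 lies within the daylight-saving period (27 April – 27 September), so Dorora Standard Time is on daylight time, UTC+07:15.
16:45 local − 7h15m = 09:30 UTC.

09:30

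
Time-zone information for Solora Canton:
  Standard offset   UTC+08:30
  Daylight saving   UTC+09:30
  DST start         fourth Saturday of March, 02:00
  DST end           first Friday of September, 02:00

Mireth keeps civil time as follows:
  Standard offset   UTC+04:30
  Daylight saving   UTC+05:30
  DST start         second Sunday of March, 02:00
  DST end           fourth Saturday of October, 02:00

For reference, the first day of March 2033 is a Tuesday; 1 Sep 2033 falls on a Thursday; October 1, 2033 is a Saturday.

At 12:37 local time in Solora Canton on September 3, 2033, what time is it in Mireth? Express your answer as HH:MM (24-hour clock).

1 March 2033 is a Tuesday, so the first Saturday is March 5 and the fourth is March 26.
1 September 2033 is a Thursday, so the first Friday is September 2.
Daylight saving runs 26 March – 2 September; September 3, 2033 is outside that window, so Solora Canton is on standard time at UTC+08:30.
12:37 Solora Canton − 8h30m = 04:07 UTC.
1 March 2033 is a Tuesday, so the first Sunday is March 6 and the second is March 13.
1 October 2033 is a Saturday, so the first Saturday is October 1 and the fourth is October 22.
At the standard offset (UTC+04:30), 04:07 UTC + 4h30m = 08:37 Mireth standard time.
The standard-time date in Mireth, September 3, 2033, falls between 13 March and 22 October, so daylight saving is in effect and Mireth is at UTC+05:30.
04:07 UTC + 5h30m = 09:37 Mireth.

09:37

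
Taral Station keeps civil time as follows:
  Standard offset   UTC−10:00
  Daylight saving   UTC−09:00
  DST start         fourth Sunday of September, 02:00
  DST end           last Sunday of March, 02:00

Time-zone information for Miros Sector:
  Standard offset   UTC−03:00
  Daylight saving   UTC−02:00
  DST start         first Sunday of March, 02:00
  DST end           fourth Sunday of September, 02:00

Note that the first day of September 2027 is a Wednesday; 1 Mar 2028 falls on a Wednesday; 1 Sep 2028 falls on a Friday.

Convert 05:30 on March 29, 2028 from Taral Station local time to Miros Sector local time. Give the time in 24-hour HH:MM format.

1 September 2027 is a Wednesday, so the first Sunday is September 5 and the fourth is September 26.
1 March 2028 is a Wednesday, so Sundays fall on 5, 12, 19, 26; the last is March 26.
Daylight saving runs 26 September 2027 – 26 March 2028; March 29, 2028 is outside that window, so Taral Station is on standard time at UTC−10:00.
05:30 Taral Station + 10h = 15:30 UTC.
1 March 2028 is a Wednesday, so the first Sunday is March 5.
1 September 2028 is a Friday, so the first Sunday is September 3 and the fourth is September 24.
At the standard offset (UTC−03:00), 15:30 UTC − 3h = 12:30 Miros Sector standard time.
The standard-time date in Miros Sector, March 29, 2028, falls between 5 March and 24 September, so daylight saving is in effect and Miros Sector is at UTC−02:00.
15:30 UTC − 2h = 13:30 Miros Sector.

13:30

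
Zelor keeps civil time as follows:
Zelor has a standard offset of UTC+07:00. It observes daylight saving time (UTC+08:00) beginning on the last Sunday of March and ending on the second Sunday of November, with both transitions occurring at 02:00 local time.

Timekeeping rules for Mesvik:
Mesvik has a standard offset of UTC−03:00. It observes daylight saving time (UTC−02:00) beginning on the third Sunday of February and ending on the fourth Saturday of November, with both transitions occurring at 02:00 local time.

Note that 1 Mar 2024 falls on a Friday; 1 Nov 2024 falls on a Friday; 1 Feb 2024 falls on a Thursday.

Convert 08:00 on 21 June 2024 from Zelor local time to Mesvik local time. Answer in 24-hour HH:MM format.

22:00

1 March 2024 is a Friday, so Sundays fall on 3, 10, 17, 24, 31; the last is March 31.
1 November 2024 is a Friday, so the first Sunday is November 3 and the second is November 10.
21 June 2024 lies within the daylight-saving period (31 March – 10 November), so Zelor is on daylight time, UTC+08:00.
08:00 Zelor − 8h = 00:00 UTC.
1 February 2024 is a Thursday, so the first Sunday is February 4 and the third is February 18.
1 November 2024 is a Friday, so the first Saturday is November 2 and the fourth is November 23.
At the standard offset (UTC−03:00), 00:00 UTC − 3h = 21:00 Mesvik standard time (rolling into the previous day, 20 June 2024).
The standard-time date in Mesvik, 20 June 2024, falls between 18 February and 23 November, so daylight saving is in effect and Mesvik is at UTC−02:00.
00:00 UTC − 2h = 22:00 Mesvik (rolling into the previous day, 20 June 2024).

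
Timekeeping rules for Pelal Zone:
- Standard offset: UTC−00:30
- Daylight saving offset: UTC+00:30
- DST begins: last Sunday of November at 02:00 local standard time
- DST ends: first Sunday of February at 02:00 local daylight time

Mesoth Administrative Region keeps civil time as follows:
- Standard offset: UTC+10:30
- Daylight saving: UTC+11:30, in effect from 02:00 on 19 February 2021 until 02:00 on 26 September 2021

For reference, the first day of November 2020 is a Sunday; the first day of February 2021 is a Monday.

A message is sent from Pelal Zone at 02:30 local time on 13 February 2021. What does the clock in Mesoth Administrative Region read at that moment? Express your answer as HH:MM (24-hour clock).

13:30

1 November 2020 is a Sunday, so Sundays fall on 1, 8, 15, 22, 29; the last is November 29.
1 February 2021 is a Monday, so the first Sunday is February 7.
Daylight saving runs 29 November 2020 – 7 February 2021; 13 February 2021 is outside that window, so Pelal Zone is on standard time at UTC−00:30.
02:30 Pelal Zone + 0h30m = 03:00 UTC.
At the standard offset (UTC+10:30), 03:00 UTC + 10h30m = 13:30 Mesoth Administrative Region standard time.
Daylight saving runs 19 February – 26 September; the standard-time date in Mesoth Administrative Region, 13 February 2021, is outside that window, so Mesoth Administrative Region is on standard time at UTC+10:30.
03:00 UTC + 10h30m = 13:30 Mesoth Administrative Region.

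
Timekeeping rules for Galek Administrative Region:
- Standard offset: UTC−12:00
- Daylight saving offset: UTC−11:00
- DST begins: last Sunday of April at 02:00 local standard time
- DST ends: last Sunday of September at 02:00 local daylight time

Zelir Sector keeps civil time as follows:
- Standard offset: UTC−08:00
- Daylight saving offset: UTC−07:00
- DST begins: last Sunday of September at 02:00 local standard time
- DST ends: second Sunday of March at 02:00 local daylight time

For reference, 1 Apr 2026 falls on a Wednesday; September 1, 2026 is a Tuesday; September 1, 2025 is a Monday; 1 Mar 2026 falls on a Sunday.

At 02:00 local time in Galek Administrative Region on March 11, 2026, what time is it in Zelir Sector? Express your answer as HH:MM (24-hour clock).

1 April 2026 is a Wednesday, so Sundays fall on 5, 12, 19, 26; the last is April 26.
1 September 2026 is a Tuesday, so Sundays fall on 6, 13, 20, 27; the last is September 27.
Daylight saving runs 26 April – 27 September; March 11, 2026 is outside that window, so Galek Administrative Region is on standard time at UTC−12:00.
02:00 Galek Administrative Region + 12h = 14:00 UTC.
1 September 2025 is a Monday, so Sundays fall on 7, 14, 21, 28; the last is September 28.
1 March 2026 is a Sunday, so the first Sunday is March 1 and the second is March 8.
At the standard offset (UTC−08:00), 14:00 UTC − 8h = 06:00 Zelir Sector standard time.
The standard-time date in Zelir Sector, March 11, 2026, does not fall between 28 September 2025 and 8 March 2026, so daylight saving is not in effect and Zelir Sector is at UTC−08:00.
14:00 UTC − 8h = 06:00 Zelir Sector.

06:00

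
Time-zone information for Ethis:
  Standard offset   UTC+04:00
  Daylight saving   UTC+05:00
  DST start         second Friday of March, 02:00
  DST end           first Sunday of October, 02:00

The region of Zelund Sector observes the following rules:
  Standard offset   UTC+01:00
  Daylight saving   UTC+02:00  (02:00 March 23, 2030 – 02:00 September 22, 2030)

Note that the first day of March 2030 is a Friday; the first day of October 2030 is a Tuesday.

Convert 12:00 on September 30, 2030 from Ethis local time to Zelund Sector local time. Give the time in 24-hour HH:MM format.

1 March 2030 is a Friday, so the first Friday is March 1 and the second is March 8.
1 October 2030 is a Tuesday, so the first Sunday is October 6.
September 30, 2030 falls between 8 March and 6 October, so daylight saving is in effect and Ethis is at UTC+05:00.
12:00 Ethis − 5h = 07:00 UTC.
At the standard offset (UTC+01:00), 07:00 UTC + 1h = 08:00 Zelund Sector standard time.
Daylight saving runs 23 March – 22 September; the standard-time date in Zelund Sector, September 30, 2030, is outside that window, so Zelund Sector is on standard time at UTC+01:00.
07:00 UTC + 1h = 08:00 Zelund Sector.

08:00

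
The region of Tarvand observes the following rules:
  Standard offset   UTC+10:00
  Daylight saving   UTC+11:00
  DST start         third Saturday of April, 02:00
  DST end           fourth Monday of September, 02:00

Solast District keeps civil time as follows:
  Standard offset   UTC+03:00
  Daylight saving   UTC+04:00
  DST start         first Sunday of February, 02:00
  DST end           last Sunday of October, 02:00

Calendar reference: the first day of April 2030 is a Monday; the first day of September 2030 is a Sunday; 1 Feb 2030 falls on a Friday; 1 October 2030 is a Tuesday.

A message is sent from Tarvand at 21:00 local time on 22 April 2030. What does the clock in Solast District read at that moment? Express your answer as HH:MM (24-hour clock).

14:00

1 April 2030 is a Monday, so the first Saturday is April 6 and the third is April 20.
1 September 2030 is a Sunday, so the first Monday is September 2 and the fourth is September 23.
22 April 2030 falls between 20 April and 23 September, so daylight saving is in effect and Tarvand is at UTC+11:00.
21:00 Tarvand − 11h = 10:00 UTC.
1 February 2030 is a Friday, so the first Sunday is February 3.
1 October 2030 is a Tuesday, so Sundays fall on 6, 13, 20, 27; the last is October 27.
At the standard offset (UTC+03:00), 10:00 UTC + 3h = 13:00 Solast District standard time.
The standard-time date in Solast District, 22 April 2030, falls between 3 February and 27 October, so daylight saving is in effect and Solast District is at UTC+04:00.
10:00 UTC + 4h = 14:00 Solast District.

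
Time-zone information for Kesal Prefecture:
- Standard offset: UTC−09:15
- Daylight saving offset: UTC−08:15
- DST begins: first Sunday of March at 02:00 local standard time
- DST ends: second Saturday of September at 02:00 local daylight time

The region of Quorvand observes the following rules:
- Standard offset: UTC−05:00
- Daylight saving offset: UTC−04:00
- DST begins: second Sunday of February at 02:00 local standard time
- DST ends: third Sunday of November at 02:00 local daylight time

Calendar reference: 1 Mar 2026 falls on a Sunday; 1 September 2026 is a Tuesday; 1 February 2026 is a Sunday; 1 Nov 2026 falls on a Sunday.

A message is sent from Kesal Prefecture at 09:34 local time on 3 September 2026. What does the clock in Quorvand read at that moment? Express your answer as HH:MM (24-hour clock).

1 March 2026 is a Sunday, so the first Sunday is March 1.
1 September 2026 is a Tuesday, so the first Saturday is September 5 and the second is September 12.
Daylight saving runs 1 March – 12 September; 3 September 2026 is inside that window, so Kesal Prefecture is at UTC−08:15.
09:34 Kesal Prefecture + 8h15m = 17:49 UTC.
1 February 2026 is a Sunday, so the first Sunday is February 1 and the second is February 8.
1 November 2026 is a Sunday, so the first Sunday is November 1 and the third is November 15.
At the standard offset (UTC−05:00), 17:49 UTC − 5h = 12:49 Quorvand standard time.
Daylight saving runs 8 February – 15 November; the standard-time date in Quorvand, 3 September 2026, is inside that window, so Quorvand is at UTC−04:00.
17:49 UTC − 4h = 13:49 Quorvand.

13:49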